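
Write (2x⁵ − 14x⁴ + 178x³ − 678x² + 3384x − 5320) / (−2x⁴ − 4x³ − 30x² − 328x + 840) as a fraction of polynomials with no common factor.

Euclidean algorithm in ℚ[x]:
  2x⁵ − 14x⁴ + 178x³ − 678x² + 3384x − 5320 = (−x + 9)(−2x⁴ − 4x³ − 30x² − 328x + 840) + (184x³ − 736x² + 7176x − 12880)
  −2x⁴ − 4x³ − 30x² − 328x + 840 = (−(1/92)x − 3/46)(184x³ − 736x² + 7176x − 12880) + (0)
Last nonzero remainder: 184x³ − 736x² + 7176x − 12880. Dividing through by 184 gives the monic gcd x³ − 4x² + 39x − 70.
Cancel x³ − 4x² + 39x − 70 from numerator and denominator to get the reduced form.

(−x² + 3x − 38)/(x + 6)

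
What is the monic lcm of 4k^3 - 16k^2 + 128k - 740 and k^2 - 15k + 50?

Apply the Euclidean algorithm:
  4k^3 - 16k^2 + 128k - 740 = (4k + 44)(k^2 - 15k + 50) + (588k - 2940)
  k^2 - 15k + 50 = ((1/588)k - 5/294)(588k - 2940) + (0)
Last nonzero remainder: 588k - 2940. Dividing through by 588 gives the monic gcd k - 5.
Then lcm(f, g) = f·g / gcd(f, g); expanding and making the result monic gives the answer.

k^4 - 14k^3 + 72k^2 - 505k + 1850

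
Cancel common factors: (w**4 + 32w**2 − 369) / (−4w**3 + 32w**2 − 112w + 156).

Repeated division with remainder:
  w**4 + 32w**2 − 369 = (−(1/4)w − 2)(−4w**3 + 32w**2 − 112w + 156) + (68w**2 − 185w − 57)
  −4w**3 + 32w**2 − 112w + 156 = (−(1/17)w + 359/1156)(68w**2 − 185w − 57) + (−(66933/1156)w + 200799/1156)
  68w**2 − 185w − 57 = (−(78608/66933)w − 21964/66933)(−(66933/1156)w + 200799/1156) + (0)
Last nonzero remainder: −(66933/1156)w + 200799/1156. Dividing through by −66933/1156 gives the monic gcd w − 3.
Cancel w − 3 from numerator and denominator to get the reduced form.

(−w**3 − 3w**2 − 41w − 123)/(4w**2 − 20w + 52)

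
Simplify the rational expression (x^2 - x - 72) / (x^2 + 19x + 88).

(x - 9)/(x + 11)

By polynomial division,
  x^2 - x - 72 = (x^2 + 19x + 88) + (-20x - 160)
  x^2 + 19x + 88 = (-(1/20)x - 11/20)(-20x - 160) + (0)
Last nonzero remainder: -20x - 160. Dividing through by -20 gives the monic gcd x + 8.
Cancel x + 8 from numerator and denominator to get the reduced form.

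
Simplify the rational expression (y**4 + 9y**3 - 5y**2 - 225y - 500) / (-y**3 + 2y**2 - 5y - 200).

Euclidean algorithm in ℚ[y]:
  y**4 + 9y**3 - 5y**2 - 225y - 500 = (-y - 11)(-y**3 + 2y**2 - 5y - 200) + (12y**2 - 480y - 2700)
  -y**3 + 2y**2 - 5y - 200 = (-(1/12)y - 19/6)(12y**2 - 480y - 2700) + (-1750y - 8750)
  12y**2 - 480y - 2700 = (-(6/875)y + 54/175)(-1750y - 8750) + (0)
Last nonzero remainder: -1750y - 8750. Dividing through by -1750 gives the monic gcd y + 5.
Cancel y + 5 from numerator and denominator to get the reduced form.

(-y**3 - 4y**2 + 25y + 100)/(y**2 - 7y + 40)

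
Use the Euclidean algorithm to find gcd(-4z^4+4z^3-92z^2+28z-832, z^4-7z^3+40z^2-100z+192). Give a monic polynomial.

z^2-3z+16

Repeated division with remainder:
  -4z^4+4z^3-92z^2+28z-832 = (-4)(z^4-7z^3+40z^2-100z+192) + (-24z^3+68z^2-372z-64)
  z^4-7z^3+40z^2-100z+192 = (-(1/24)z+25/144)(-24z^3+68z^2-372z-64) + ((457/36)z^2-(457/12)z+1828/9)
  -24z^3+68z^2-372z-64 = (-(864/457)z-144/457)((457/36)z^2-(457/12)z+1828/9) + (0)
Last nonzero remainder: (457/36)z^2-(457/12)z+1828/9. Dividing through by 457/36 gives the monic gcd z^2-3z+16.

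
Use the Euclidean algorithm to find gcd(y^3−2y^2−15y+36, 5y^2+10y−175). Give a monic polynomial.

Euclidean algorithm in ℚ[y]:
  y^3−2y^2−15y+36 = ((1/5)y−4/5)(5y^2+10y−175) + (28y−104)
  5y^2+10y−175 = ((5/28)y+50/49)(28y−104) + (−3375/49)
  28y−104 = (−(1372/3375)y+5096/3375)(−3375/49) + (0)
The last nonzero remainder is the constant −3375/49, so the polynomials are coprime and gcd = 1.

1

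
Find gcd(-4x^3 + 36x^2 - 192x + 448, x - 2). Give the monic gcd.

Repeated division with remainder:
  -4x^3 + 36x^2 - 192x + 448 = (-4x^2 + 28x - 136)(x - 2) + (176)
  x - 2 = ((1/176)x - 1/88)(176) + (0)
The last nonzero remainder is the constant 176, so the polynomials are coprime and gcd = 1.

1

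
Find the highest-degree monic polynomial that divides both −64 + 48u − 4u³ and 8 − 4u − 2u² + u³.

4 − 4u + u²

By polynomial division,
  −4u³ + 48u − 64 = (−4)(u³ − 2u² − 4u + 8) + (−8u² + 32u − 32)
  u³ − 2u² − 4u + 8 = (−(1/8)u − 1/4)(−8u² + 32u − 32) + (0)
Last nonzero remainder: −8u² + 32u − 32. Dividing through by −8 gives the monic gcd u² − 4u + 4.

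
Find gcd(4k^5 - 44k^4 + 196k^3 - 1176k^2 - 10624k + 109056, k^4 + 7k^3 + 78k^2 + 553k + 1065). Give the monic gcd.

Euclidean algorithm in ℚ[k]:
  4k^5 - 44k^4 + 196k^3 - 1176k^2 - 10624k + 109056 = (4k - 72)(k^4 + 7k^3 + 78k^2 + 553k + 1065) + (388k^3 + 2228k^2 + 24932k + 185736)
  k^4 + 7k^3 + 78k^2 + 553k + 1065 = ((1/388)k + 61/18818)(388k^3 + 2228k^2 + 24932k + 185736) + ((61347/9409)k^2 - (61347/9409)k + 4355637/9409)
  388k^3 + 2228k^2 + 24932k + 185736 = ((3650692/61347)k + 8204648/20449)((61347/9409)k^2 - (61347/9409)k + 4355637/9409) + (0)
Last nonzero remainder: (61347/9409)k^2 - (61347/9409)k + 4355637/9409. Dividing through by 61347/9409 gives the monic gcd k^2 - k + 71.

k^2 - k + 71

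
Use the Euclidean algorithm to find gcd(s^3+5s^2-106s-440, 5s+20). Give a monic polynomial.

Euclidean algorithm in ℚ[s]:
  s^3+5s^2-106s-440 = ((1/5)s^2+(1/5)s-22)(5s+20) + (0)
Last nonzero remainder: 5s+20. Dividing through by 5 gives the monic gcd s+4.

s+4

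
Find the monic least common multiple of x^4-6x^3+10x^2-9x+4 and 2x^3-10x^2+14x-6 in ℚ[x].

x^6-10x^5+37x^4-67x^3+70x^2-43x+12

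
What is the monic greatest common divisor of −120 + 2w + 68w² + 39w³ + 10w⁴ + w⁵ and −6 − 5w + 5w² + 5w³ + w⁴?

−3 + 2w + w²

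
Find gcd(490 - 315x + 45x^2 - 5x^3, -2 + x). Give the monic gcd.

Apply the Euclidean algorithm:
  -5x^3 + 45x^2 - 315x + 490 = (-5x^2 + 35x - 245)(x - 2) + (0)
The last nonzero remainder x - 2 is already monic.

-2 + x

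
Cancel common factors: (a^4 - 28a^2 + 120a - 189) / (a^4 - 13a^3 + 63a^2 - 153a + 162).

(a + 7)/(a - 6)

Repeated division with remainder:
  a^4 - 28a^2 + 120a - 189 = (a^4 - 13a^3 + 63a^2 - 153a + 162) + (13a^3 - 91a^2 + 273a - 351)
  a^4 - 13a^3 + 63a^2 - 153a + 162 = ((1/13)a - 6/13)(13a^3 - 91a^2 + 273a - 351) + (0)
Last nonzero remainder: 13a^3 - 91a^2 + 273a - 351. Dividing through by 13 gives the monic gcd a^3 - 7a^2 + 21a - 27.
Cancel a^3 - 7a^2 + 21a - 27 from numerator and denominator to get the reduced form.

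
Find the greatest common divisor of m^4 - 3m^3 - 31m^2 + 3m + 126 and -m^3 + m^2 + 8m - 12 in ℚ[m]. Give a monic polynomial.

Apply the Euclidean algorithm:
  m^4 - 3m^3 - 31m^2 + 3m + 126 = (-m + 2)(-m^3 + m^2 + 8m - 12) + (-25m^2 - 25m + 150)
  -m^3 + m^2 + 8m - 12 = ((1/25)m - 2/25)(-25m^2 - 25m + 150) + (0)
Last nonzero remainder: -25m^2 - 25m + 150. Dividing through by -25 gives the monic gcd m^2 + m - 6.

m^2 + m - 6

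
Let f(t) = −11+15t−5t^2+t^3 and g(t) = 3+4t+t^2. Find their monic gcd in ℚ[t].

1

Euclidean algorithm in ℚ[t]:
  t^3−5t^2+15t−11 = (t−9)(t^2+4t+3) + (48t+16)
  t^2+4t+3 = ((1/48)t+11/144)(48t+16) + (16/9)
  48t+16 = (27t+9)(16/9) + (0)
The last nonzero remainder is the constant 16/9, so the polynomials are coprime and gcd = 1.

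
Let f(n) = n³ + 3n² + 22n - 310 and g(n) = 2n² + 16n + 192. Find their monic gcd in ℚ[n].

Apply the Euclidean algorithm:
  n³ + 3n² + 22n - 310 = ((1/2)n - 5/2)(2n² + 16n + 192) + (-34n + 170)
  2n² + 16n + 192 = (-(1/17)n - 13/17)(-34n + 170) + (322)
  -34n + 170 = (-(17/161)n + 85/161)(322) + (0)
The last nonzero remainder is the constant 322, so the polynomials are coprime and gcd = 1.

1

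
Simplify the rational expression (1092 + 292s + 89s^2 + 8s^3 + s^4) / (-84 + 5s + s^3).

Euclidean algorithm in ℚ[s]:
  s^4 + 8s^3 + 89s^2 + 292s + 1092 = (s + 8)(s^3 + 5s - 84) + (84s^2 + 336s + 1764)
  s^3 + 5s - 84 = ((1/84)s - 1/21)(84s^2 + 336s + 1764) + (0)
Last nonzero remainder: 84s^2 + 336s + 1764. Dividing through by 84 gives the monic gcd s^2 + 4s + 21.
Cancel s^2 + 4s + 21 from numerator and denominator to get the reduced form.

(52 + 4s + s^2)/(-4 + s)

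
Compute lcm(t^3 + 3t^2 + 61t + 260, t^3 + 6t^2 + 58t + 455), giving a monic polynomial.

t^4 + 10t^3 + 82t^2 + 687t + 1820

Repeated division with remainder:
  t^3 + 3t^2 + 61t + 260 = (t^3 + 6t^2 + 58t + 455) + (-3t^2 + 3t - 195)
  t^3 + 6t^2 + 58t + 455 = (-(1/3)t - 7/3)(-3t^2 + 3t - 195) + (0)
Last nonzero remainder: -3t^2 + 3t - 195. Dividing through by -3 gives the monic gcd t^2 - t + 65.
Then lcm(f, g) = f·g / gcd(f, g); expanding and making the result monic gives the answer.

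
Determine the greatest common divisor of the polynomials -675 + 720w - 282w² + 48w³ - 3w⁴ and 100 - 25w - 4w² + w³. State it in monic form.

Euclidean algorithm in ℚ[w]:
  -3w⁴ + 48w³ - 282w² + 720w - 675 = (-3w + 36)(w³ - 4w² - 25w + 100) + (-213w² + 1920w - 4275)
  w³ - 4w² - 25w + 100 = (-(1/213)w - 356/15123)(-213w² + 1920w - 4275) + ((640/5041)w - 3200/5041)
  -213w² + 1920w - 4275 = (-(1073733/640)w + 862011/128)((640/5041)w - 3200/5041) + (0)
Last nonzero remainder: (640/5041)w - 3200/5041. Dividing through by 640/5041 gives the monic gcd w - 5.

-5 + w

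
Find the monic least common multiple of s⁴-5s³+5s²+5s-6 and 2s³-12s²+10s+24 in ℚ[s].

Euclidean algorithm in ℚ[s]:
  s⁴-5s³+5s²+5s-6 = ((1/2)s+1/2)(2s³-12s²+10s+24) + (6s²-12s-18)
  2s³-12s²+10s+24 = ((1/3)s-4/3)(6s²-12s-18) + (0)
Last nonzero remainder: 6s²-12s-18. Dividing through by 6 gives the monic gcd s²-2s-3.
Then lcm(f, g) = f·g / gcd(f, g); expanding and making the result monic gives the answer.

s⁵-9s⁴+25s³-15s²-26s+24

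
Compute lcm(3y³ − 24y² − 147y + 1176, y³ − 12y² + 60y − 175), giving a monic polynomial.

Euclidean algorithm in ℚ[y]:
  3y³ − 24y² − 147y + 1176 = (3)(y³ − 12y² + 60y − 175) + (12y² − 327y + 1701)
  y³ − 12y² + 60y − 175 = ((1/12)y + 61/48)(12y² − 327y + 1701) + ((5341/16)y − 37387/16)
  12y² − 327y + 1701 = ((192/5341)y − 3888/5341)((5341/16)y − 37387/16) + (0)
Last nonzero remainder: (5341/16)y − 37387/16. Dividing through by 5341/16 gives the monic gcd y − 7.
Then lcm(f, g) = f·g / gcd(f, g); expanding and making the result monic gives the answer.

y⁵ − 13y⁴ + 16y³ + 437y² − 3185y + 9800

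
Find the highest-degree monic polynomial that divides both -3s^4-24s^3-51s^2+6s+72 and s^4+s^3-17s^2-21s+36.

s^2+2s-3

Apply the Euclidean algorithm:
  -3s^4-24s^3-51s^2+6s+72 = (-3)(s^4+s^3-17s^2-21s+36) + (-21s^3-102s^2-57s+180)
  s^4+s^3-17s^2-21s+36 = (-(1/21)s+9/49)(-21s^3-102s^2-57s+180) + (-(48/49)s^2-(96/49)s+144/49)
  -21s^3-102s^2-57s+180 = ((343/16)s+245/4)(-(48/49)s^2-(96/49)s+144/49) + (0)
Last nonzero remainder: -(48/49)s^2-(96/49)s+144/49. Dividing through by -48/49 gives the monic gcd s^2+2s-3.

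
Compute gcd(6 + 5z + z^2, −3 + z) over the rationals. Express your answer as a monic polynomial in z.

Apply the Euclidean algorithm:
  z^2 + 5z + 6 = (z + 8)(z − 3) + (30)
  z − 3 = ((1/30)z − 1/10)(30) + (0)
The last nonzero remainder is the constant 30, so the polynomials are coprime and gcd = 1.

1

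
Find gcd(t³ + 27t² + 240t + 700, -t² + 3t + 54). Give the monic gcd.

1

By polynomial division,
  t³ + 27t² + 240t + 700 = (-t - 30)(-t² + 3t + 54) + (384t + 2320)
  -t² + 3t + 54 = (-(1/384)t + 217/9216)(384t + 2320) + (-361/576)
  384t + 2320 = (-(221184/361)t - 1336320/361)(-361/576) + (0)
The last nonzero remainder is the constant -361/576, so the polynomials are coprime and gcd = 1.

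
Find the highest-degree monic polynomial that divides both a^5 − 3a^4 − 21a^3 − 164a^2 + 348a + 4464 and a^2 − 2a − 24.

Apply the Euclidean algorithm:
  a^5 − 3a^4 − 21a^3 − 164a^2 + 348a + 4464 = (a^3 − a^2 + a − 186)(a^2 − 2a − 24) + (0)
The last nonzero remainder a^2 − 2a − 24 is already monic.

a^2 − 2a − 24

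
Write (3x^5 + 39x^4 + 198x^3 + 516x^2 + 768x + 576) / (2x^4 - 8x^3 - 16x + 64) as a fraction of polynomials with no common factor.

(3x^3 + 33x^2 + 120x + 144)/(2x^2 - 12x + 16)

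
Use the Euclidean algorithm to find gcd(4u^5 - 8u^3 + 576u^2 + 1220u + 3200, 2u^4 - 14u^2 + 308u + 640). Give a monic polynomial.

Apply the Euclidean algorithm:
  4u^5 - 8u^3 + 576u^2 + 1220u + 3200 = (2u)(2u^4 - 14u^2 + 308u + 640) + (20u^3 - 40u^2 - 60u + 3200)
  2u^4 - 14u^2 + 308u + 640 = ((1/10)u + 1/5)(20u^3 - 40u^2 - 60u + 3200) + (0)
Last nonzero remainder: 20u^3 - 40u^2 - 60u + 3200. Dividing through by 20 gives the monic gcd u^3 - 2u^2 - 3u + 160.

u^3 - 2u^2 - 3u + 160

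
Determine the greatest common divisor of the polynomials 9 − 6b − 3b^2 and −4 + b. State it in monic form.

Apply the Euclidean algorithm:
  −3b^2 − 6b + 9 = (−3b − 18)(b − 4) + (−63)
  b − 4 = (−(1/63)b + 4/63)(−63) + (0)
The last nonzero remainder is the constant −63, so the polynomials are coprime and gcd = 1.

1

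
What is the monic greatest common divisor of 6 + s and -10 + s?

Euclidean algorithm in ℚ[s]:
  s + 6 = (s - 10) + (16)
  s - 10 = ((1/16)s - 5/8)(16) + (0)
The last nonzero remainder is the constant 16, so the polynomials are coprime and gcd = 1.

1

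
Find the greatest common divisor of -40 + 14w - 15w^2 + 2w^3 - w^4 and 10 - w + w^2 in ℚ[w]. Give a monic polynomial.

Euclidean algorithm in ℚ[w]:
  -w^4 + 2w^3 - 15w^2 + 14w - 40 = (-w^2 + w - 4)(w^2 - w + 10) + (0)
The last nonzero remainder w^2 - w + 10 is already monic.

10 - w + w^2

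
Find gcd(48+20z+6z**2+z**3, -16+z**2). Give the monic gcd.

4+z

Euclidean algorithm in ℚ[z]:
  z**3+6z**2+20z+48 = (z+6)(z**2-16) + (36z+144)
  z**2-16 = ((1/36)z-1/9)(36z+144) + (0)
Last nonzero remainder: 36z+144. Dividing through by 36 gives the monic gcd z+4.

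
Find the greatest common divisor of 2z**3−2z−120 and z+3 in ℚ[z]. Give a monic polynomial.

Repeated division with remainder:
  2z**3−2z−120 = (2z**2−6z+16)(z+3) + (−168)
  z+3 = (−(1/168)z−1/56)(−168) + (0)
The last nonzero remainder is the constant −168, so the polynomials are coprime and gcd = 1.

1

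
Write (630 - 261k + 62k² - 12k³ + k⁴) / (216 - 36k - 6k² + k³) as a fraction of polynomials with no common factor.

(-105 + 26k - 6k² + k³)/(-36 + k²)

By polynomial division,
  k⁴ - 12k³ + 62k² - 261k + 630 = (k - 6)(k³ - 6k² - 36k + 216) + (62k² - 693k + 1926)
  k³ - 6k² - 36k + 216 = ((1/62)k + 321/3844)(62k² - 693k + 1926) + (-(35343/3844)k + 106029/1922)
  62k² - 693k + 1926 = (-(238328/35343)k + 411308/11781)(-(35343/3844)k + 106029/1922) + (0)
Last nonzero remainder: -(35343/3844)k + 106029/1922. Dividing through by -35343/3844 gives the monic gcd k - 6.
Cancel k - 6 from numerator and denominator to get the reduced form.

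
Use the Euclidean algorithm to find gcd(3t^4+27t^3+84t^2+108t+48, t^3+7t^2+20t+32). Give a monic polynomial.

t+4

Apply the Euclidean algorithm:
  3t^4+27t^3+84t^2+108t+48 = (3t+6)(t^3+7t^2+20t+32) + (-18t^2-108t-144)
  t^3+7t^2+20t+32 = (-(1/18)t-1/18)(-18t^2-108t-144) + (6t+24)
  -18t^2-108t-144 = (-3t-6)(6t+24) + (0)
Last nonzero remainder: 6t+24. Dividing through by 6 gives the monic gcd t+4.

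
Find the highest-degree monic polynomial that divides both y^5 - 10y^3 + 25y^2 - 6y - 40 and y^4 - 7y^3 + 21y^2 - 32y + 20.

Euclidean algorithm in ℚ[y]:
  y^5 - 10y^3 + 25y^2 - 6y - 40 = (y + 7)(y^4 - 7y^3 + 21y^2 - 32y + 20) + (18y^3 - 90y^2 + 198y - 180)
  y^4 - 7y^3 + 21y^2 - 32y + 20 = ((1/18)y - 1/9)(18y^3 - 90y^2 + 198y - 180) + (0)
Last nonzero remainder: 18y^3 - 90y^2 + 198y - 180. Dividing through by 18 gives the monic gcd y^3 - 5y^2 + 11y - 10.

y^3 - 5y^2 + 11y - 10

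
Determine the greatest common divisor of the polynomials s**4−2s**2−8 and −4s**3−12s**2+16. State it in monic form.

Repeated division with remainder:
  s**4−2s**2−8 = (−(1/4)s+3/4)(−4s**3−12s**2+16) + (7s**2+4s−20)
  −4s**3−12s**2+16 = (−(4/7)s−68/49)(7s**2+4s−20) + (−(288/49)s−576/49)
  7s**2+4s−20 = (−(343/288)s+245/144)(−(288/49)s−576/49) + (0)
Last nonzero remainder: −(288/49)s−576/49. Dividing through by −288/49 gives the monic gcd s+2.

s+2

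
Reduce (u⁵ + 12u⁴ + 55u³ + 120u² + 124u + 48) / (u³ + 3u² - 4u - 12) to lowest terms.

(u³ + 7u² + 14u + 8)/(u - 2)

By polynomial division,
  u⁵ + 12u⁴ + 55u³ + 120u² + 124u + 48 = (u² + 9u + 32)(u³ + 3u² - 4u - 12) + (72u² + 360u + 432)
  u³ + 3u² - 4u - 12 = ((1/72)u - 1/36)(72u² + 360u + 432) + (0)
Last nonzero remainder: 72u² + 360u + 432. Dividing through by 72 gives the monic gcd u² + 5u + 6.
Cancel u² + 5u + 6 from numerator and denominator to get the reduced form.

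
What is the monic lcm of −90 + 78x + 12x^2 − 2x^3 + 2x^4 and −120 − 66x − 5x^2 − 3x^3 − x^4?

Euclidean algorithm in ℚ[x]:
  2x^4 − 2x^3 + 12x^2 + 78x − 90 = (−2)(−x^4 − 3x^3 − 5x^2 − 66x − 120) + (−8x^3 + 2x^2 − 54x − 330)
  −x^4 − 3x^3 − 5x^2 − 66x − 120 = ((1/8)x + 13/32)(−8x^3 + 2x^2 − 54x − 330) + ((15/16)x^2 − (45/16)x + 225/16)
  −8x^3 + 2x^2 − 54x − 330 = (−(128/15)x − 352/15)((15/16)x^2 − (45/16)x + 225/16) + (0)
Last nonzero remainder: (15/16)x^2 − (45/16)x + 225/16. Dividing through by 15/16 gives the monic gcd x^2 − 3x + 15.
Then lcm(f, g) = f·g / gcd(f, g); expanding and making the result monic gives the answer.

−360 + 42x + 237x^2 + 67x^3 + 8x^4 + 5x^5 + x^6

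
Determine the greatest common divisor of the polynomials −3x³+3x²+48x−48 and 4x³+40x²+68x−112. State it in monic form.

Euclidean algorithm in ℚ[x]:
  −3x³+3x²+48x−48 = (−3/4)(4x³+40x²+68x−112) + (33x²+99x−132)
  4x³+40x²+68x−112 = ((4/33)x+28/33)(33x²+99x−132) + (0)
Last nonzero remainder: 33x²+99x−132. Dividing through by 33 gives the monic gcd x²+3x−4.

x²+3x−4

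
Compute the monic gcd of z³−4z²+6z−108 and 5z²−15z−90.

z−6

Euclidean algorithm in ℚ[z]:
  z³−4z²+6z−108 = ((1/5)z−1/5)(5z²−15z−90) + (21z−126)
  5z²−15z−90 = ((5/21)z+5/7)(21z−126) + (0)
Last nonzero remainder: 21z−126. Dividing through by 21 gives the monic gcd z−6.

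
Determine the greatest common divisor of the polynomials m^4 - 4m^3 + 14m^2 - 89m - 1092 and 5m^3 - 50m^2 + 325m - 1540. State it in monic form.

m - 7

Apply the Euclidean algorithm:
  m^4 - 4m^3 + 14m^2 - 89m - 1092 = ((1/5)m + 6/5)(5m^3 - 50m^2 + 325m - 1540) + (9m^2 - 171m + 756)
  5m^3 - 50m^2 + 325m - 1540 = ((5/9)m + 5)(9m^2 - 171m + 756) + (760m - 5320)
  9m^2 - 171m + 756 = ((9/760)m - 27/190)(760m - 5320) + (0)
Last nonzero remainder: 760m - 5320. Dividing through by 760 gives the monic gcd m - 7.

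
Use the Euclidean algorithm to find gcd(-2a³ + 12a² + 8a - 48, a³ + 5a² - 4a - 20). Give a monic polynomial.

Apply the Euclidean algorithm:
  -2a³ + 12a² + 8a - 48 = (-2)(a³ + 5a² - 4a - 20) + (22a² - 88)
  a³ + 5a² - 4a - 20 = ((1/22)a + 5/22)(22a² - 88) + (0)
Last nonzero remainder: 22a² - 88. Dividing through by 22 gives the monic gcd a² - 4.

a² - 4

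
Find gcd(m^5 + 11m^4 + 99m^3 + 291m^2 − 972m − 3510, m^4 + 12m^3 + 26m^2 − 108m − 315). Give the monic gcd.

m^3 + 5m^2 − 9m − 45

Euclidean algorithm in ℚ[m]:
  m^5 + 11m^4 + 99m^3 + 291m^2 − 972m − 3510 = (m − 1)(m^4 + 12m^3 + 26m^2 − 108m − 315) + (85m^3 + 425m^2 − 765m − 3825)
  m^4 + 12m^3 + 26m^2 − 108m − 315 = ((1/85)m + 7/85)(85m^3 + 425m^2 − 765m − 3825) + (0)
Last nonzero remainder: 85m^3 + 425m^2 − 765m − 3825. Dividing through by 85 gives the monic gcd m^3 + 5m^2 − 9m − 45.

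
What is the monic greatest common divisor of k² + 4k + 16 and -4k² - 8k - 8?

Repeated division with remainder:
  k² + 4k + 16 = (-1/4)(-4k² - 8k - 8) + (2k + 14)
  -4k² - 8k - 8 = (-2k + 10)(2k + 14) + (-148)
  2k + 14 = (-(1/74)k - 7/74)(-148) + (0)
The last nonzero remainder is the constant -148, so the polynomials are coprime and gcd = 1.

1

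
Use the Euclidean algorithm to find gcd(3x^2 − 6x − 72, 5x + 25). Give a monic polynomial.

Apply the Euclidean algorithm:
  3x^2 − 6x − 72 = ((3/5)x − 21/5)(5x + 25) + (33)
  5x + 25 = ((5/33)x + 25/33)(33) + (0)
The last nonzero remainder is the constant 33, so the polynomials are coprime and gcd = 1.

1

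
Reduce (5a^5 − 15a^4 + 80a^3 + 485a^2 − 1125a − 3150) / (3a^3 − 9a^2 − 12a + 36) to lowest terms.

Euclidean algorithm in ℚ[a]:
  5a^5 − 15a^4 + 80a^3 + 485a^2 − 1125a − 3150 = ((5/3)a^2 + 100/3)(3a^3 − 9a^2 − 12a + 36) + (725a^2 − 725a − 4350)
  3a^3 − 9a^2 − 12a + 36 = ((3/725)a − 6/725)(725a^2 − 725a − 4350) + (0)
Last nonzero remainder: 725a^2 − 725a − 4350. Dividing through by 725 gives the monic gcd a^2 − a − 6.
Cancel a^2 − a − 6 from numerator and denominator to get the reduced form.

(5a^3 − 10a^2 + 100a + 525)/(3a − 6)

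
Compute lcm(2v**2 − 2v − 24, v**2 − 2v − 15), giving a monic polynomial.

By polynomial division,
  2v**2 − 2v − 24 = (2)(v**2 − 2v − 15) + (2v + 6)
  v**2 − 2v − 15 = ((1/2)v − 5/2)(2v + 6) + (0)
Last nonzero remainder: 2v + 6. Dividing through by 2 gives the monic gcd v + 3.
Then lcm(f, g) = f·g / gcd(f, g); expanding and making the result monic gives the answer.

v**3 − 6v**2 − 7v + 60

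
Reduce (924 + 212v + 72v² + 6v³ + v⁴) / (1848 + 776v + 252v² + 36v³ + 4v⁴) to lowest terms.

(42 + 2v + v²)/(84 + 20v + 4v²)

Repeated division with remainder:
  v⁴ + 6v³ + 72v² + 212v + 924 = (1/4)(4v⁴ + 36v³ + 252v² + 776v + 1848) + (-3v³ + 9v² + 18v + 462)
  4v⁴ + 36v³ + 252v² + 776v + 1848 = (-(4/3)v - 16)(-3v³ + 9v² + 18v + 462) + (420v² + 1680v + 9240)
  -3v³ + 9v² + 18v + 462 = (-(1/140)v + 1/20)(420v² + 1680v + 9240) + (0)
Last nonzero remainder: 420v² + 1680v + 9240. Dividing through by 420 gives the monic gcd v² + 4v + 22.
Cancel v² + 4v + 22 from numerator and denominator to get the reduced form.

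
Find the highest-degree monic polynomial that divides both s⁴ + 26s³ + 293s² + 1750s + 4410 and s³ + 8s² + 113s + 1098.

s + 9

Repeated division with remainder:
  s⁴ + 26s³ + 293s² + 1750s + 4410 = (s + 18)(s³ + 8s² + 113s + 1098) + (36s² - 1382s - 15354)
  s³ + 8s² + 113s + 1098 = ((1/36)s + 835/648)(36s² - 1382s - 15354) + ((751783/324)s + 751783/36)
  36s² - 1382s - 15354 = ((11664/751783)s - 552744/751783)((751783/324)s + 751783/36) + (0)
Last nonzero remainder: (751783/324)s + 751783/36. Dividing through by 751783/324 gives the monic gcd s + 9.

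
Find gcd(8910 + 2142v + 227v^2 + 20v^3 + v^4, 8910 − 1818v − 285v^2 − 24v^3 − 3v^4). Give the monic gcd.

990 + 128v + 11v^2 + v^3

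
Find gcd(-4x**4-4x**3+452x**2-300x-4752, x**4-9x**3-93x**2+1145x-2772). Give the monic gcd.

x**3-2x**2-107x+396

By polynomial division,
  -4x**4-4x**3+452x**2-300x-4752 = (-4)(x**4-9x**3-93x**2+1145x-2772) + (-40x**3+80x**2+4280x-15840)
  x**4-9x**3-93x**2+1145x-2772 = (-(1/40)x+7/40)(-40x**3+80x**2+4280x-15840) + (0)
Last nonzero remainder: -40x**3+80x**2+4280x-15840. Dividing through by -40 gives the monic gcd x**3-2x**2-107x+396.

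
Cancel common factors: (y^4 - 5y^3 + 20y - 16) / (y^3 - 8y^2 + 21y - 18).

(y^3 - 3y^2 - 6y + 8)/(y^2 - 6y + 9)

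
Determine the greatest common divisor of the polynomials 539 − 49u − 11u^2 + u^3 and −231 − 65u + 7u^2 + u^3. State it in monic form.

−7 + u

By polynomial division,
  u^3 − 11u^2 − 49u + 539 = (u^3 + 7u^2 − 65u − 231) + (−18u^2 + 16u + 770)
  u^3 + 7u^2 − 65u − 231 = (−(1/18)u − 71/162)(−18u^2 + 16u + 770) + (−(1232/81)u + 8624/81)
  −18u^2 + 16u + 770 = ((729/616)u + 405/56)(−(1232/81)u + 8624/81) + (0)
Last nonzero remainder: −(1232/81)u + 8624/81. Dividing through by −1232/81 gives the monic gcd u − 7.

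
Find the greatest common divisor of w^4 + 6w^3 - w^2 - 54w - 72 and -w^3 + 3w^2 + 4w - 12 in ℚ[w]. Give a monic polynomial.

By polynomial division,
  w^4 + 6w^3 - w^2 - 54w - 72 = (-w - 9)(-w^3 + 3w^2 + 4w - 12) + (30w^2 - 30w - 180)
  -w^3 + 3w^2 + 4w - 12 = (-(1/30)w + 1/15)(30w^2 - 30w - 180) + (0)
Last nonzero remainder: 30w^2 - 30w - 180. Dividing through by 30 gives the monic gcd w^2 - w - 6.

w^2 - w - 6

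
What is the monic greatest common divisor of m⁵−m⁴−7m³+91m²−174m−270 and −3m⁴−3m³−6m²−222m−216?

m³−3m²+14m+18

Apply the Euclidean algorithm:
  m⁵−m⁴−7m³+91m²−174m−270 = (−(1/3)m+2/3)(−3m⁴−3m³−6m²−222m−216) + (−7m³+21m²−98m−126)
  −3m⁴−3m³−6m²−222m−216 = ((3/7)m+12/7)(−7m³+21m²−98m−126) + (0)
Last nonzero remainder: −7m³+21m²−98m−126. Dividing through by −7 gives the monic gcd m³−3m²+14m+18.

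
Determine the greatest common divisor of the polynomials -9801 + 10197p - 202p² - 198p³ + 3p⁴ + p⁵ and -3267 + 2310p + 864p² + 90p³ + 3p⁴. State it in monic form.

Apply the Euclidean algorithm:
  p⁵ + 3p⁴ - 198p³ - 202p² + 10197p - 9801 = ((1/3)p - 9)(3p⁴ + 90p³ + 864p² + 2310p - 3267) + (324p³ + 6804p² + 32076p - 39204)
  3p⁴ + 90p³ + 864p² + 2310p - 3267 = ((1/108)p + 1/12)(324p³ + 6804p² + 32076p - 39204) + (0)
Last nonzero remainder: 324p³ + 6804p² + 32076p - 39204. Dividing through by 324 gives the monic gcd p³ + 21p² + 99p - 121.

-121 + 99p + 21p² + p³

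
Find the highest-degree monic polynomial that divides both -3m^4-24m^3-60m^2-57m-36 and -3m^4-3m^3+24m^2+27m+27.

m^3+4m^2+4m+3

Apply the Euclidean algorithm:
  -3m^4-24m^3-60m^2-57m-36 = (-3m^4-3m^3+24m^2+27m+27) + (-21m^3-84m^2-84m-63)
  -3m^4-3m^3+24m^2+27m+27 = ((1/7)m-3/7)(-21m^3-84m^2-84m-63) + (0)
Last nonzero remainder: -21m^3-84m^2-84m-63. Dividing through by -21 gives the monic gcd m^3+4m^2+4m+3.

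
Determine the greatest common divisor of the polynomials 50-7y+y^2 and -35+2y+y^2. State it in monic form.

1

Repeated division with remainder:
  y^2-7y+50 = (y^2+2y-35) + (-9y+85)
  y^2+2y-35 = (-(1/9)y-103/81)(-9y+85) + (5920/81)
  -9y+85 = (-(729/5920)y+1377/1184)(5920/81) + (0)
The last nonzero remainder is the constant 5920/81, so the polynomials are coprime and gcd = 1.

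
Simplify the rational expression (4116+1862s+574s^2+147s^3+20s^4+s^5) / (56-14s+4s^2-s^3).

(-294-133s-20s^2-s^3)/(-4+s)

Euclidean algorithm in ℚ[s]:
  s^5+20s^4+147s^3+574s^2+1862s+4116 = (-s^2-24s-229)(-s^3+4s^2-14s+56) + (1210s^2+16940)
  -s^3+4s^2-14s+56 = (-(1/1210)s+2/605)(1210s^2+16940) + (0)
Last nonzero remainder: 1210s^2+16940. Dividing through by 1210 gives the monic gcd s^2+14.
Cancel s^2+14 from numerator and denominator to get the reduced form.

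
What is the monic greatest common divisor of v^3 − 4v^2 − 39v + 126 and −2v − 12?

Euclidean algorithm in ℚ[v]:
  v^3 − 4v^2 − 39v + 126 = (−(1/2)v^2 + 5v − 21/2)(−2v − 12) + (0)
Last nonzero remainder: −2v − 12. Dividing through by −2 gives the monic gcd v + 6.

v + 6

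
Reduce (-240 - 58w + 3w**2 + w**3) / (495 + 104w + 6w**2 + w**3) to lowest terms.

Repeated division with remainder:
  w**3 + 3w**2 - 58w - 240 = (w**3 + 6w**2 + 104w + 495) + (-3w**2 - 162w - 735)
  w**3 + 6w**2 + 104w + 495 = (-(1/3)w + 16)(-3w**2 - 162w - 735) + (2451w + 12255)
  -3w**2 - 162w - 735 = (-(1/817)w - 49/817)(2451w + 12255) + (0)
Last nonzero remainder: 2451w + 12255. Dividing through by 2451 gives the monic gcd w + 5.
Cancel w + 5 from numerator and denominator to get the reduced form.

(-48 - 2w + w**2)/(99 + w + w**2)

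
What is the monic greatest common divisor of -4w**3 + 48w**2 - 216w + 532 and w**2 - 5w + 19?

w**2 - 5w + 19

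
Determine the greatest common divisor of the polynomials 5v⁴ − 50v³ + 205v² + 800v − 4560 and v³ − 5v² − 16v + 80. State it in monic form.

Apply the Euclidean algorithm:
  5v⁴ − 50v³ + 205v² + 800v − 4560 = (5v − 25)(v³ − 5v² − 16v + 80) + (160v² − 2560)
  v³ − 5v² − 16v + 80 = ((1/160)v − 1/32)(160v² − 2560) + (0)
Last nonzero remainder: 160v² − 2560. Dividing through by 160 gives the monic gcd v² − 16.

v² − 16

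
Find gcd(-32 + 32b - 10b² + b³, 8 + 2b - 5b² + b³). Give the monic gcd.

Repeated division with remainder:
  b³ - 10b² + 32b - 32 = (b³ - 5b² + 2b + 8) + (-5b² + 30b - 40)
  b³ - 5b² + 2b + 8 = (-(1/5)b - 1/5)(-5b² + 30b - 40) + (0)
Last nonzero remainder: -5b² + 30b - 40. Dividing through by -5 gives the monic gcd b² - 6b + 8.

8 - 6b + b²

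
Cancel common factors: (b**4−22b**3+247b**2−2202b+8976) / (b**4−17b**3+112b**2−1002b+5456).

Apply the Euclidean algorithm:
  b**4−22b**3+247b**2−2202b+8976 = (b**4−17b**3+112b**2−1002b+5456) + (−5b**3+135b**2−1200b+3520)
  b**4−17b**3+112b**2−1002b+5456 = (−(1/5)b−2)(−5b**3+135b**2−1200b+3520) + (142b**2−2698b+12496)
  −5b**3+135b**2−1200b+3520 = (−(5/142)b+20/71)(142b**2−2698b+12496) + (0)
Last nonzero remainder: 142b**2−2698b+12496. Dividing through by 142 gives the monic gcd b**2−19b+88.
Cancel b**2−19b+88 from numerator and denominator to get the reduced form.

(b**2−3b+102)/(b**2+2b+62)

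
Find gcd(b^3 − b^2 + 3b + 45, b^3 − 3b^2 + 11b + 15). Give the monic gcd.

Apply the Euclidean algorithm:
  b^3 − b^2 + 3b + 45 = (b^3 − 3b^2 + 11b + 15) + (2b^2 − 8b + 30)
  b^3 − 3b^2 + 11b + 15 = ((1/2)b + 1/2)(2b^2 − 8b + 30) + (0)
Last nonzero remainder: 2b^2 − 8b + 30. Dividing through by 2 gives the monic gcd b^2 − 4b + 15.

b^2 − 4b + 15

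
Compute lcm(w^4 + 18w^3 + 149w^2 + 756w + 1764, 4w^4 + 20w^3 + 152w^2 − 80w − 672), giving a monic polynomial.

w^6 + 18w^5 + 145w^4 + 684w^3 + 1168w^2 − 3024w − 7056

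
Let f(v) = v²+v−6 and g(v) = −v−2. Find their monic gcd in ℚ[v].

1

By polynomial division,
  v²+v−6 = (−v+1)(−v−2) + (−4)
  −v−2 = ((1/4)v+1/2)(−4) + (0)
The last nonzero remainder is the constant −4, so the polynomials are coprime and gcd = 1.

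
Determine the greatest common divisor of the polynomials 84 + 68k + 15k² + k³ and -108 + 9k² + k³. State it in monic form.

6 + k

Apply the Euclidean algorithm:
  k³ + 15k² + 68k + 84 = (k³ + 9k² - 108) + (6k² + 68k + 192)
  k³ + 9k² - 108 = ((1/6)k - 7/18)(6k² + 68k + 192) + (-(50/9)k - 100/3)
  6k² + 68k + 192 = (-(27/25)k - 144/25)(-(50/9)k - 100/3) + (0)
Last nonzero remainder: -(50/9)k - 100/3. Dividing through by -50/9 gives the monic gcd k + 6.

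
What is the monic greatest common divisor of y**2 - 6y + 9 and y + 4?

Euclidean algorithm in ℚ[y]:
  y**2 - 6y + 9 = (y - 10)(y + 4) + (49)
  y + 4 = ((1/49)y + 4/49)(49) + (0)
The last nonzero remainder is the constant 49, so the polynomials are coprime and gcd = 1.

1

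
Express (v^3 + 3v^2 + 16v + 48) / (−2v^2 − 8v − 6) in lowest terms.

(−v^2 − 16)/(2v + 2)

By polynomial division,
  v^3 + 3v^2 + 16v + 48 = (−(1/2)v + 1/2)(−2v^2 − 8v − 6) + (17v + 51)
  −2v^2 − 8v − 6 = (−(2/17)v − 2/17)(17v + 51) + (0)
Last nonzero remainder: 17v + 51. Dividing through by 17 gives the monic gcd v + 3.
Cancel v + 3 from numerator and denominator to get the reduced form.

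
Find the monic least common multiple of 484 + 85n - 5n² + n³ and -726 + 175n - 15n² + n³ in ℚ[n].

-2904 - 26n + 115n² - 11n³ + n⁴

By polynomial division,
  n³ - 5n² + 85n + 484 = (n³ - 15n² + 175n - 726) + (10n² - 90n + 1210)
  n³ - 15n² + 175n - 726 = ((1/10)n - 3/5)(10n² - 90n + 1210) + (0)
Last nonzero remainder: 10n² - 90n + 1210. Dividing through by 10 gives the monic gcd n² - 9n + 121.
Then lcm(f, g) = f·g / gcd(f, g); expanding and making the result monic gives the answer.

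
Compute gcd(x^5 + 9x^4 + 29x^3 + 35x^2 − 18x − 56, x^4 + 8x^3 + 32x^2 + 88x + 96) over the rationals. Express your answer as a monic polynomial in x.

By polynomial division,
  x^5 + 9x^4 + 29x^3 + 35x^2 − 18x − 56 = (x + 1)(x^4 + 8x^3 + 32x^2 + 88x + 96) + (−11x^3 − 85x^2 − 202x − 152)
  x^4 + 8x^3 + 32x^2 + 88x + 96 = (−(1/11)x − 3/121)(−11x^3 − 85x^2 − 202x − 152) + ((1395/121)x^2 + (8370/121)x + 11160/121)
  −11x^3 − 85x^2 − 202x − 152 = (−(1331/1395)x − 2299/1395)((1395/121)x^2 + (8370/121)x + 11160/121) + (0)
Last nonzero remainder: (1395/121)x^2 + (8370/121)x + 11160/121. Dividing through by 1395/121 gives the monic gcd x^2 + 6x + 8.

x^2 + 6x + 8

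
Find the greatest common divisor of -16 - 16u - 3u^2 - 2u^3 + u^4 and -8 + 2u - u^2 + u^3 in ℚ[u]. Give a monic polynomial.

By polynomial division,
  u^4 - 2u^3 - 3u^2 - 16u - 16 = (u - 1)(u^3 - u^2 + 2u - 8) + (-6u^2 - 6u - 24)
  u^3 - u^2 + 2u - 8 = (-(1/6)u + 1/3)(-6u^2 - 6u - 24) + (0)
Last nonzero remainder: -6u^2 - 6u - 24. Dividing through by -6 gives the monic gcd u^2 + u + 4.

4 + u + u^2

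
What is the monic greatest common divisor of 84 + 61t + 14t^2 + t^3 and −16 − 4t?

4 + t

Repeated division with remainder:
  t^3 + 14t^2 + 61t + 84 = (−(1/4)t^2 − (5/2)t − 21/4)(−4t − 16) + (0)
Last nonzero remainder: −4t − 16. Dividing through by −4 gives the monic gcd t + 4.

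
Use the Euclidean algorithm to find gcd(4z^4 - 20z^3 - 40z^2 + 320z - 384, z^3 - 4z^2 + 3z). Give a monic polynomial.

z - 3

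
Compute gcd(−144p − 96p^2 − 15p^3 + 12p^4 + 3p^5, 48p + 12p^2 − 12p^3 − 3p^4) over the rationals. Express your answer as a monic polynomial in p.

4p + p^2

Apply the Euclidean algorithm:
  3p^5 + 12p^4 − 15p^3 − 96p^2 − 144p = (−p)(−3p^4 − 12p^3 + 12p^2 + 48p) + (−3p^3 − 48p^2 − 144p)
  −3p^4 − 12p^3 + 12p^2 + 48p = (p − 12)(−3p^3 − 48p^2 − 144p) + (−420p^2 − 1680p)
  −3p^3 − 48p^2 − 144p = ((1/140)p + 3/35)(−420p^2 − 1680p) + (0)
Last nonzero remainder: −420p^2 − 1680p. Dividing through by −420 gives the monic gcd p^2 + 4p.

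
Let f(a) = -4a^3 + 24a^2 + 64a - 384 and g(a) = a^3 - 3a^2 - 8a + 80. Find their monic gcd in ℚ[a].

a + 4

Repeated division with remainder:
  -4a^3 + 24a^2 + 64a - 384 = (-4)(a^3 - 3a^2 - 8a + 80) + (12a^2 + 32a - 64)
  a^3 - 3a^2 - 8a + 80 = ((1/12)a - 17/36)(12a^2 + 32a - 64) + ((112/9)a + 448/9)
  12a^2 + 32a - 64 = ((27/28)a - 9/7)((112/9)a + 448/9) + (0)
Last nonzero remainder: (112/9)a + 448/9. Dividing through by 112/9 gives the monic gcd a + 4.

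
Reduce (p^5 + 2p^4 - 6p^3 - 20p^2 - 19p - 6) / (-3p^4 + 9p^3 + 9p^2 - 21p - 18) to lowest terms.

Apply the Euclidean algorithm:
  p^5 + 2p^4 - 6p^3 - 20p^2 - 19p - 6 = (-(1/3)p - 5/3)(-3p^4 + 9p^3 + 9p^2 - 21p - 18) + (12p^3 - 12p^2 - 60p - 36)
  -3p^4 + 9p^3 + 9p^2 - 21p - 18 = (-(1/4)p + 1/2)(12p^3 - 12p^2 - 60p - 36) + (0)
Last nonzero remainder: 12p^3 - 12p^2 - 60p - 36. Dividing through by 12 gives the monic gcd p^3 - p^2 - 5p - 3.
Cancel p^3 - p^2 - 5p - 3 from numerator and denominator to get the reduced form.

(-p^2 - 3p - 2)/(3p - 6)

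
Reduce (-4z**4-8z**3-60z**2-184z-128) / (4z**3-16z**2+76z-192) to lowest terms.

(-z**2-3z-2)/(z-3)

Apply the Euclidean algorithm:
  -4z**4-8z**3-60z**2-184z-128 = (-z-6)(4z**3-16z**2+76z-192) + (-80z**2+80z-1280)
  4z**3-16z**2+76z-192 = (-(1/20)z+3/20)(-80z**2+80z-1280) + (0)
Last nonzero remainder: -80z**2+80z-1280. Dividing through by -80 gives the monic gcd z**2-z+16.
Cancel z**2-z+16 from numerator and denominator to get the reduced form.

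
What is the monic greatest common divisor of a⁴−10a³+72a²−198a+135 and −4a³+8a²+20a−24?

a²−4a+3

Apply the Euclidean algorithm:
  a⁴−10a³+72a²−198a+135 = (−(1/4)a+2)(−4a³+8a²+20a−24) + (61a²−244a+183)
  −4a³+8a²+20a−24 = (−(4/61)a−8/61)(61a²−244a+183) + (0)
Last nonzero remainder: 61a²−244a+183. Dividing through by 61 gives the monic gcd a²−4a+3.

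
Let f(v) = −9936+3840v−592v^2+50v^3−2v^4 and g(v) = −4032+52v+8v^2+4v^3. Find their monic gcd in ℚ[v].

Apply the Euclidean algorithm:
  −2v^4+50v^3−592v^2+3840v−9936 = (−(1/2)v+27/2)(4v^3+8v^2+52v−4032) + (−674v^2+1122v+44496)
  4v^3+8v^2+52v−4032 = (−(2/337)v−2470/113569)(−674v^2+1122v+44496) + ((38667232/113569)v−348005088/113569)
  −674v^2+1122v+44496 = (−(38272753/19333616)v−35092821/2416702)((38667232/113569)v−348005088/113569) + (0)
Last nonzero remainder: (38667232/113569)v−348005088/113569. Dividing through by 38667232/113569 gives the monic gcd v−9.

−9+v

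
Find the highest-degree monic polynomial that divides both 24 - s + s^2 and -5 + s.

By polynomial division,
  s^2 - s + 24 = (s + 4)(s - 5) + (44)
  s - 5 = ((1/44)s - 5/44)(44) + (0)
The last nonzero remainder is the constant 44, so the polynomials are coprime and gcd = 1.

1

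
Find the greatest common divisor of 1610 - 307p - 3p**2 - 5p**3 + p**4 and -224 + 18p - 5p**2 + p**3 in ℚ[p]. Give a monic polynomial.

-7 + p

Apply the Euclidean algorithm:
  p**4 - 5p**3 - 3p**2 - 307p + 1610 = (p)(p**3 - 5p**2 + 18p - 224) + (-21p**2 - 83p + 1610)
  p**3 - 5p**2 + 18p - 224 = (-(1/21)p + 188/441)(-21p**2 - 83p + 1610) + ((57352/441)p - 57352/63)
  -21p**2 - 83p + 1610 = (-(9261/57352)p - 50715/28676)((57352/441)p - 57352/63) + (0)
Last nonzero remainder: (57352/441)p - 57352/63. Dividing through by 57352/441 gives the monic gcd p - 7.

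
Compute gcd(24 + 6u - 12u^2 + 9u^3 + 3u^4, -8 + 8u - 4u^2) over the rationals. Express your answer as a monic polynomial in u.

2 - 2u + u^2

Apply the Euclidean algorithm:
  3u^4 + 9u^3 - 12u^2 + 6u + 24 = (-(3/4)u^2 - (15/4)u - 3)(-4u^2 + 8u - 8) + (0)
Last nonzero remainder: -4u^2 + 8u - 8. Dividing through by -4 gives the monic gcd u^2 - 2u + 2.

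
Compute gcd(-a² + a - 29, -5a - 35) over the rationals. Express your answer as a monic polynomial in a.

1

Repeated division with remainder:
  -a² + a - 29 = ((1/5)a - 8/5)(-5a - 35) + (-85)
  -5a - 35 = ((1/17)a + 7/17)(-85) + (0)
The last nonzero remainder is the constant -85, so the polynomials are coprime and gcd = 1.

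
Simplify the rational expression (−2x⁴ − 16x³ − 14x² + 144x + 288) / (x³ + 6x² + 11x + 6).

(−2x³ − 10x² + 16x + 96)/(x² + 3x + 2)

Apply the Euclidean algorithm:
  −2x⁴ − 16x³ − 14x² + 144x + 288 = (−2x − 4)(x³ + 6x² + 11x + 6) + (32x² + 200x + 312)
  x³ + 6x² + 11x + 6 = ((1/32)x − 1/128)(32x² + 200x + 312) + ((45/16)x + 135/16)
  32x² + 200x + 312 = ((512/45)x + 1664/45)((45/16)x + 135/16) + (0)
Last nonzero remainder: (45/16)x + 135/16. Dividing through by 45/16 gives the monic gcd x + 3.
Cancel x + 3 from numerator and denominator to get the reduced form.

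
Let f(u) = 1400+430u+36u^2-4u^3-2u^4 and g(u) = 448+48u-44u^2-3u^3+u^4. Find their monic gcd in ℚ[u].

Apply the Euclidean algorithm:
  -2u^4-4u^3+36u^2+430u+1400 = (-2)(u^4-3u^3-44u^2+48u+448) + (-10u^3-52u^2+526u+2296)
  u^4-3u^3-44u^2+48u+448 = (-(1/10)u+41/50)(-10u^3-52u^2+526u+2296) + ((1281/25)u^2-(3843/25)u-35868/25)
  -10u^3-52u^2+526u+2296 = (-(250/1281)u-2050/1281)((1281/25)u^2-(3843/25)u-35868/25) + (0)
Last nonzero remainder: (1281/25)u^2-(3843/25)u-35868/25. Dividing through by 1281/25 gives the monic gcd u^2-3u-28.

-28-3u+u^2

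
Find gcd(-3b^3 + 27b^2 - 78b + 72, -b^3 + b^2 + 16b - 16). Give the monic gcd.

b - 4

By polynomial division,
  -3b^3 + 27b^2 - 78b + 72 = (3)(-b^3 + b^2 + 16b - 16) + (24b^2 - 126b + 120)
  -b^3 + b^2 + 16b - 16 = (-(1/24)b - 17/96)(24b^2 - 126b + 120) + (-(21/16)b + 21/4)
  24b^2 - 126b + 120 = (-(128/7)b + 160/7)(-(21/16)b + 21/4) + (0)
Last nonzero remainder: -(21/16)b + 21/4. Dividing through by -21/16 gives the monic gcd b - 4.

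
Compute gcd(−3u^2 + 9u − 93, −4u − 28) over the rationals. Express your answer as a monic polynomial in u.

Apply the Euclidean algorithm:
  −3u^2 + 9u − 93 = ((3/4)u − 15/2)(−4u − 28) + (−303)
  −4u − 28 = ((4/303)u + 28/303)(−303) + (0)
The last nonzero remainder is the constant −303, so the polynomials are coprime and gcd = 1.

1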